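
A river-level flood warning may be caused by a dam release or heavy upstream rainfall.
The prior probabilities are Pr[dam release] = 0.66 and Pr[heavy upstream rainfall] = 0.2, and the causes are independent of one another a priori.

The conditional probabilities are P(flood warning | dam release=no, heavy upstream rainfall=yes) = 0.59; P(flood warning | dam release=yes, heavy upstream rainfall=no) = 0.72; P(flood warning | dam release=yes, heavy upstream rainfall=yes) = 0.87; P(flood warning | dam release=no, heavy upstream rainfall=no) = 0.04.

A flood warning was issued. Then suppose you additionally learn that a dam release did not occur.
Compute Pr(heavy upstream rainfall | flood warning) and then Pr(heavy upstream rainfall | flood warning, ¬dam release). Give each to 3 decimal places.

Pr(heavy upstream rainfall | flood warning) ≈ 0.284; Pr(heavy upstream rainfall | flood warning, ¬dam release) ≈ 0.787

P(flood warning) = 0.04·0.34·0.8 + 0.59·0.34·0.2 + 0.72·0.66·0.8 + 0.87·0.66·0.2 = 0.010880 + 0.040120 + 0.380160 + 0.114840 = 0.546000
The heavy upstream rainfall-present share is 0.040120 + 0.114840 = 0.154960.
Hence the posterior is 0.154960/0.546000 ≈ 0.284.

Now also conditioning on dam release≠true:
P(flood warning | ¬dam release) = 0.04×0.8 + 0.59×0.2 = 0.032000 + 0.118000 = 0.150000
Restricting to configurations with heavy upstream rainfall present: 0.59×0.2 = 0.118000.
So P(heavy upstream rainfall | flood warning, ¬dam release) = 0.118000/0.150000 ≈ 0.787.
With dam release excluded, heavy upstream rainfall must carry more of the explanatory weight for the flood warning.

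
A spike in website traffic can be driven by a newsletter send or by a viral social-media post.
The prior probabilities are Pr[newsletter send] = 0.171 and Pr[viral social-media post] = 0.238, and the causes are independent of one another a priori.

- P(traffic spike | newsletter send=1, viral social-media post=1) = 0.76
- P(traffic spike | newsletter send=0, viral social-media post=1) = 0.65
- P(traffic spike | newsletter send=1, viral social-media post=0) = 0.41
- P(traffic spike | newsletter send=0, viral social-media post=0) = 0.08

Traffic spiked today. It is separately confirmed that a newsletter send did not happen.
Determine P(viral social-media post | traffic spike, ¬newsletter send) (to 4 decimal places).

Sum P(traffic spike|·) weighted by the priors over both values of viral social-media post:
  P(traffic spike | ¬newsletter send) = 0.08·0.762 + 0.65·0.238
        = 0.060960 + 0.154700 = 0.215660
Keeping only the viral social-media post-present terms gives 0.154700, so
  P(viral social-media post | traffic spike, ¬newsletter send) = 0.154700 / 0.215660 ≈ 0.7173

P(viral social-media post | traffic spike, ¬newsletter send) ≈ 0.7173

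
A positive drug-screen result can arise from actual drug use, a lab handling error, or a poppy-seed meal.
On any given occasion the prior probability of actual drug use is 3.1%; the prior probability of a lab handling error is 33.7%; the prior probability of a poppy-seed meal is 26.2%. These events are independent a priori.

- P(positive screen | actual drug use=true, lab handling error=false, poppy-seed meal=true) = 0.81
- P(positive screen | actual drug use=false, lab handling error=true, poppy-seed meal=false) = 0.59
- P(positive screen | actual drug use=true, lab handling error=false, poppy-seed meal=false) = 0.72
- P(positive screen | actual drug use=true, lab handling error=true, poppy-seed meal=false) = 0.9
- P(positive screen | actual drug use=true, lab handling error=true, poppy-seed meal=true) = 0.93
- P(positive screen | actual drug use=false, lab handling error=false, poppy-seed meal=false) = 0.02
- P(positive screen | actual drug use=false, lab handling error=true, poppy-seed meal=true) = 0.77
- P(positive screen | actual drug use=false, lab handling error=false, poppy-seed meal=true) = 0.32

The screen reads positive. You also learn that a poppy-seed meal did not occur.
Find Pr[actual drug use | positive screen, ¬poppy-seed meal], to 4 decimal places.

Pr[actual drug use | positive screen, ¬poppy-seed meal] ≈ 0.1053

Enumerate the 4 (actual drug use, lab handling error) configurations and weight by the priors:
  P(positive screen | ¬poppy-seed meal) = 0.02×0.969×0.663 + 0.59×0.969×0.337 + 0.72×0.031×0.663 + 0.9×0.031×0.337
        = 0.012849 + 0.192666 + 0.014798 + 0.009402 = 0.229715
The terms with actual drug use present sum to 0.024200, so
  P(actual drug use | positive screen, ¬poppy-seed meal) = 0.024200 / 0.229715 ≈ 0.1053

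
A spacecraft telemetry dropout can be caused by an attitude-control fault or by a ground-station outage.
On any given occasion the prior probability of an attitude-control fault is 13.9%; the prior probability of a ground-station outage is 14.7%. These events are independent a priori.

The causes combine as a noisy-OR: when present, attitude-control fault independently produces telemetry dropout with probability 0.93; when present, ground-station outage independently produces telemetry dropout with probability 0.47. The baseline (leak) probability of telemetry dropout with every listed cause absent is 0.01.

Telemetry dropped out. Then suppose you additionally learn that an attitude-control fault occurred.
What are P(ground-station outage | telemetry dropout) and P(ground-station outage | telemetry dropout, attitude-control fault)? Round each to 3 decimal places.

Under noisy-OR, P(telemetry dropout | causes) = 1 − (1−0.01)·∏(1−qᵢ) over the active causes.
P(telemetry dropout) = 0.01×0.861×0.853 + 0.4753×0.861×0.147 + 0.9307×0.139×0.853 + 0.963271×0.139×0.147 = 0.007344 + 0.060157 + 0.110350 + 0.019683 = 0.197534
Of this, 0.079840 comes from 0.060157 + 0.019683 (the ground-station outage=true cases).
Hence the posterior is 0.079840/0.197534 ≈ 0.404.

With the extra evidence:
P(telemetry dropout | attitude-control fault) = 0.9307×0.853 + 0.963271×0.147 = 0.793887 + 0.141601 = 0.935488
The ground-station outage-present share is 0.963271×0.147 = 0.141601.
P(ground-station outage | telemetry dropout, attitude-control fault) = 0.141601 / 0.935488 ≈ 0.151
This is intercausal reasoning (explaining away): once attitude-control fault accounts for the telemetry dropout, ground-station outage becomes less likely.

P(ground-station outage | telemetry dropout) ≈ 0.404; P(ground-station outage | telemetry dropout, attitude-control fault) ≈ 0.151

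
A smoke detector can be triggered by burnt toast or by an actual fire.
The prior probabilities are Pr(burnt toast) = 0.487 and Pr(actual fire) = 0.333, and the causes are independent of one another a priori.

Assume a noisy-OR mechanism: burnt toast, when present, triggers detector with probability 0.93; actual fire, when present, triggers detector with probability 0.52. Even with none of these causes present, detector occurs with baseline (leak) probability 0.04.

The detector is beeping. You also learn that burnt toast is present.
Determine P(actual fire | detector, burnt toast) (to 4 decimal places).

P(actual fire | detector, burnt toast) ≈ 0.3412

Under noisy-OR, P(detector | causes) = 1 − (1−0.04)·∏(1−qᵢ) over the active causes.
P(detector | burnt toast) = 0.9328×0.667 + 0.967744×0.333 = 0.622178 + 0.322259 = 0.944437
The actual fire-present share is 0.967744×0.333 = 0.322259.
P(actual fire | detector, burnt toast) = 0.322259 / 0.944437 ≈ 0.3412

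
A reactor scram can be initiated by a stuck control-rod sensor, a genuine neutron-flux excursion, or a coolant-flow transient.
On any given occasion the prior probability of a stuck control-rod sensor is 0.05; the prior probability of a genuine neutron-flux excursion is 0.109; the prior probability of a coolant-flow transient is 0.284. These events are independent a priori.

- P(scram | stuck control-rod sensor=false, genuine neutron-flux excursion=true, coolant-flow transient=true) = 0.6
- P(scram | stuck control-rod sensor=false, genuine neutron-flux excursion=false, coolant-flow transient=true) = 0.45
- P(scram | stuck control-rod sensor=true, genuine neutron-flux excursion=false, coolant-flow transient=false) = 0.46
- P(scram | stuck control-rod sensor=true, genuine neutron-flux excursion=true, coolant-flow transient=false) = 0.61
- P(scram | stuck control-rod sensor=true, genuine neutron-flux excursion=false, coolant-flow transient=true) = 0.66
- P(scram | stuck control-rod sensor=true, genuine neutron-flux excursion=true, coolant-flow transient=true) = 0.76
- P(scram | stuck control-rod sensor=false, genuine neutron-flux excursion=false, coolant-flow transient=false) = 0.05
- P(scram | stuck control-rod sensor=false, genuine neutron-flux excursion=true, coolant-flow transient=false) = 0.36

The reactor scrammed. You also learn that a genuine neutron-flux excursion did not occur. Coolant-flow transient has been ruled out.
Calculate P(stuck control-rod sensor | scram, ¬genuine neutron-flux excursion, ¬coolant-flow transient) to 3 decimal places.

P(stuck control-rod sensor | scram, ¬genuine neutron-flux excursion, ¬coolant-flow transient) ≈ 0.326

For the numerator, keep only stuck control-rod sensor=true terms: 0.46*0.05 = 0.023000
Denominator P(scram | ¬genuine neutron-flux excursion, ¬coolant-flow transient): 0.05*0.95 + 0.46*0.05 = 0.070500
Posterior = 0.023000 / 0.070500 ≈ 0.326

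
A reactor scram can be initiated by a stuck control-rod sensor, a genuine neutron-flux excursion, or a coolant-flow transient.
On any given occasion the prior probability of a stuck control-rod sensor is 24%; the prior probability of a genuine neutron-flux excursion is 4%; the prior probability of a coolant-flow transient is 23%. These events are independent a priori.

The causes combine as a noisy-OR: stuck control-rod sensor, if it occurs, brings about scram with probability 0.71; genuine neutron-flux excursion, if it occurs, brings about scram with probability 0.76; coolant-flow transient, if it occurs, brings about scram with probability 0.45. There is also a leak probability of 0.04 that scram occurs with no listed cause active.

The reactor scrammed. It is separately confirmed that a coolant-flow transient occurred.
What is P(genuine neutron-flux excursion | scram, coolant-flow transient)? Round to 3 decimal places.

Under noisy-OR, P(scram | causes) = 1 − (1−0.04)·∏(1−qᵢ) over the active causes.
For the numerator, keep only genuine neutron-flux excursion=true terms: 0.026548 + 0.009247 = 0.035795
Normalizer over all consistent configurations: 0.472*0.76*0.96 + 0.87328*0.76*0.04 + 0.84688*0.24*0.96 + 0.963251*0.24*0.04 = 0.575287
P(genuine neutron-flux excursion | scram, coolant-flow transient) = 0.035795/0.575287 ≈ 0.062

P(genuine neutron-flux excursion | scram, coolant-flow transient) ≈ 0.062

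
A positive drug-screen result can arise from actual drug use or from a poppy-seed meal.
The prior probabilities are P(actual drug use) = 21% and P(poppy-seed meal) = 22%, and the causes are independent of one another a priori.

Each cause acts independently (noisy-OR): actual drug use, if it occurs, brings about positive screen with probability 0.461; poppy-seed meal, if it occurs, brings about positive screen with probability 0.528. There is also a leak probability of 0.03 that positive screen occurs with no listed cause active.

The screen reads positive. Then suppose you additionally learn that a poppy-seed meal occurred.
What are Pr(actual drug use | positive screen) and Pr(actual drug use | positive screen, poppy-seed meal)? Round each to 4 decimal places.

Under noisy-OR, P(positive screen | causes) = 1 − (1−0.03)·∏(1−qᵢ) over the active causes.
P(positive screen) = 0.03·0.79·0.78 + 0.54216·0.79·0.22 + 0.47717·0.21·0.78 + 0.753224·0.21·0.22 = 0.018486 + 0.094227 + 0.078160 + 0.034799 = 0.225672
Of this, 0.112959 comes from 0.078160 + 0.034799 (the actual drug use=true cases).
Hence the posterior is 0.112959/0.225672 ≈ 0.5005.

Now condition on the additional information:
For the numerator, keep only actual drug use=true terms: 0.753224*0.21 = 0.158177
Denominator P(positive screen | poppy-seed meal): 0.54216*0.79 + 0.753224*0.21 = 0.586483
P(actual drug use | positive screen, poppy-seed meal) = 0.158177/0.586483 ≈ 0.2697

Pr(actual drug use | positive screen) ≈ 0.5005; Pr(actual drug use | positive screen, poppy-seed meal) ≈ 0.2697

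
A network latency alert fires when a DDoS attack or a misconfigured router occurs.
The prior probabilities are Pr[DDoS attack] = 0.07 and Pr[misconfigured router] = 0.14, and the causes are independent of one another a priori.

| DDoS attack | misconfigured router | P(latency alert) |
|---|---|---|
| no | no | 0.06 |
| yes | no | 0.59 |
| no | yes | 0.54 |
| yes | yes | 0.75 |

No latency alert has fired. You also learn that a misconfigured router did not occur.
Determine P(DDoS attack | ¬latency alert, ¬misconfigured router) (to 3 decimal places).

P(DDoS attack | ¬latency alert, ¬misconfigured router) ≈ 0.032

For the numerator, keep only DDoS attack=true terms: 0.41·0.07 = 0.028700
The normalizing constant is 0.94·0.93 + 0.41·0.07 = 0.902900
Posterior = 0.028700 / 0.902900 ≈ 0.032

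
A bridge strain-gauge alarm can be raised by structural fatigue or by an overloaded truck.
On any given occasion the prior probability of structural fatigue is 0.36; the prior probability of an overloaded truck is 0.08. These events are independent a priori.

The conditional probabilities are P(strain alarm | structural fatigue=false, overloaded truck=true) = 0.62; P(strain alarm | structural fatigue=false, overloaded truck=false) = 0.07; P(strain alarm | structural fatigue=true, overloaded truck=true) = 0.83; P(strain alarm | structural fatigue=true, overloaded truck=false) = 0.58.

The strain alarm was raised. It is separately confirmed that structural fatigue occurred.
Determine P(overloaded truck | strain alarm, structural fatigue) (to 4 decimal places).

Weight on overloaded truck=true, given the evidence: 0.83·0.08 = 0.066400
Normalizer over all consistent configurations: 0.58·0.92 + 0.83·0.08 = 0.600000
P(overloaded truck | strain alarm, structural fatigue) = 0.066400/0.600000 ≈ 0.1107

P(overloaded truck | strain alarm, structural fatigue) ≈ 0.1107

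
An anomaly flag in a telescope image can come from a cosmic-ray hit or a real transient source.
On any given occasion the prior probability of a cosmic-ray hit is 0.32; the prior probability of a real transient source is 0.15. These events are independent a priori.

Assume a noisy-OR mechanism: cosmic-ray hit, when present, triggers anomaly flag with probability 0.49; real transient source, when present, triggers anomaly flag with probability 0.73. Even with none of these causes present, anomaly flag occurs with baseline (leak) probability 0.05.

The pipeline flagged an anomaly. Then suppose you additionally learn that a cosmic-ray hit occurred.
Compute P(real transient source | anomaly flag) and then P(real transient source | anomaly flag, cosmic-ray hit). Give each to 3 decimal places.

P(real transient source | anomaly flag) ≈ 0.410; P(real transient source | anomaly flag, cosmic-ray hit) ≈ 0.229

Under noisy-OR, P(anomaly flag | causes) = 1 − (1−0.05)·∏(1−qᵢ) over the active causes.
P(anomaly flag) = 0.05·0.68·0.85 + 0.7435·0.68·0.15 + 0.5155·0.32·0.85 + 0.869185·0.32·0.15 = 0.028900 + 0.075837 + 0.140216 + 0.041721 = 0.286674
Restricting to configurations with real transient source present: 0.075837 + 0.041721 = 0.117558.
Hence the posterior is 0.117558/0.286674 ≈ 0.410.

With the extra evidence:
By total probability over both values of real transient source:
  P(anomaly flag | cosmic-ray hit) = 0.5155×0.85 + 0.869185×0.15
        = 0.438175 + 0.130378 = 0.568553
The terms with real transient source present sum to 0.130378, so
  P(real transient source | anomaly flag, cosmic-ray hit) = 0.130378 / 0.568553 ≈ 0.229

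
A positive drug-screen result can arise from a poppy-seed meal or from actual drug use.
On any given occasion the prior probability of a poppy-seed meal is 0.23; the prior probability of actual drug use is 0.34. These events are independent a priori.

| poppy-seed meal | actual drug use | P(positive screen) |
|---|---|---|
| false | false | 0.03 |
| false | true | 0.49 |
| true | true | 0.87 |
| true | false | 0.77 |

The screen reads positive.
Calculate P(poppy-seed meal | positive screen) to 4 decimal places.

Sum P(positive screen|·) weighted by the priors over the 4 (poppy-seed meal, actual drug use) configurations:
  P(positive screen) = 0.03*0.77*0.66 + 0.49*0.77*0.34 + 0.77*0.23*0.66 + 0.87*0.23*0.34
        = 0.015246 + 0.128282 + 0.116886 + 0.068034 = 0.328448
The terms with poppy-seed meal present sum to 0.184920, so
  P(poppy-seed meal | positive screen) = 0.184920 / 0.328448 ≈ 0.5630

P(poppy-seed meal | positive screen) ≈ 0.5630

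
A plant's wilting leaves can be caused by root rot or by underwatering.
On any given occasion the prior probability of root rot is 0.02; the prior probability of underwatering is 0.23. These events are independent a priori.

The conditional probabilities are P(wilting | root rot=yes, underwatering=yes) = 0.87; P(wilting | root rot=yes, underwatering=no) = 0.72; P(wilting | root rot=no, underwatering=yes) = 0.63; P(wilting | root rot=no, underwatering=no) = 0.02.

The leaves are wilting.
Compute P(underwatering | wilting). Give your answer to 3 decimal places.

Enumerate the 4 (root rot, underwatering) configurations and weight by the priors:
  P(wilting) = 0.02·0.98·0.77 + 0.63·0.98·0.23 + 0.72·0.02·0.77 + 0.87·0.02·0.23
        = 0.015092 + 0.142002 + 0.011088 + 0.004002 = 0.172184
The terms with underwatering present sum to 0.146004, so
  P(underwatering | wilting) = 0.146004 / 0.172184 ≈ 0.848

P(underwatering | wilting) ≈ 0.848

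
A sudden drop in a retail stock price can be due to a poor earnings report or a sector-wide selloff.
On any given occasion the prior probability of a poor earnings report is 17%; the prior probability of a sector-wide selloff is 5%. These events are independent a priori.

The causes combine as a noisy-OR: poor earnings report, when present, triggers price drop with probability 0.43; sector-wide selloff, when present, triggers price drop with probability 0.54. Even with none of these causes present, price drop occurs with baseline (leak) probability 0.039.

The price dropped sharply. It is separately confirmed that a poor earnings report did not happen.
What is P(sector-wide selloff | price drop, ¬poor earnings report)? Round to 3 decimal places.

Under noisy-OR, P(price drop | causes) = 1 − (1−0.039)·∏(1−qᵢ) over the active causes.
For the numerator, keep only sector-wide selloff=true terms: 0.55794×0.05 = 0.027897
Normalizer over all consistent configurations: 0.039×0.95 + 0.55794×0.05 = 0.064947
P(sector-wide selloff | price drop, ¬poor earnings report) = 0.027897/0.064947 ≈ 0.430

P(sector-wide selloff | price drop, ¬poor earnings report) ≈ 0.430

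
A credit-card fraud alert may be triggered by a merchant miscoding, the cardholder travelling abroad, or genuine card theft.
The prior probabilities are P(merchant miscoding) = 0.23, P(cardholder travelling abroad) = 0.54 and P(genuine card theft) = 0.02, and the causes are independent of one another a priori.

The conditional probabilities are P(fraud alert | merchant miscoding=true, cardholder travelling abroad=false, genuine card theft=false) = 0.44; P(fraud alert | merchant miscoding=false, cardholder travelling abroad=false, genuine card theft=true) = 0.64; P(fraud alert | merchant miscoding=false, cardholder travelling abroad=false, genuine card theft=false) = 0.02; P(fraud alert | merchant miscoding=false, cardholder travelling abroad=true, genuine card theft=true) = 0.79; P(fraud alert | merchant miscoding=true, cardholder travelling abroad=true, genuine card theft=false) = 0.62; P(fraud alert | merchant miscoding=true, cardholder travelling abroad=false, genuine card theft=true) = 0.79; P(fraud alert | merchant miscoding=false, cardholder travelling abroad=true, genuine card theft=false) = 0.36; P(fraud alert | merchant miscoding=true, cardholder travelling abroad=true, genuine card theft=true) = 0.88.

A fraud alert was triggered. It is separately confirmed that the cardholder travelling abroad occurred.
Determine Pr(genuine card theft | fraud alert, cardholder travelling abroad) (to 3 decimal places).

Pr(genuine card theft | fraud alert, cardholder travelling abroad) ≈ 0.038

Weight on genuine card theft=true, given the evidence: 0.012166 + 0.004048 = 0.016214
Denominator P(fraud alert | cardholder travelling abroad): 0.36*0.77*0.98 + 0.79*0.77*0.02 + 0.62*0.23*0.98 + 0.88*0.23*0.02 = 0.427618
P(genuine card theft | fraud alert, cardholder travelling abroad) = 0.016214/0.427618 ≈ 0.038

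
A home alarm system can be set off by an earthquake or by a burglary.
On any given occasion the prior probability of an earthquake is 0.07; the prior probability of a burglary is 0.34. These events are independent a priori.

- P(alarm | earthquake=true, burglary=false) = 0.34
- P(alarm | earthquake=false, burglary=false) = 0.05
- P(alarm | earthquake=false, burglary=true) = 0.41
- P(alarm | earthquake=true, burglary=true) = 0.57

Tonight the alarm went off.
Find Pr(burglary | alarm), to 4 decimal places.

Pr(burglary | alarm) ≈ 0.7553

Enumerate the 4 (earthquake, burglary) configurations and weight by the priors:
  P(alarm) = 0.05×0.93×0.66 + 0.41×0.93×0.34 + 0.34×0.07×0.66 + 0.57×0.07×0.34
        = 0.030690 + 0.129642 + 0.015708 + 0.013566 = 0.189606
The terms with burglary present sum to 0.143208, so
  P(burglary | alarm) = 0.143208 / 0.189606 ≈ 0.7553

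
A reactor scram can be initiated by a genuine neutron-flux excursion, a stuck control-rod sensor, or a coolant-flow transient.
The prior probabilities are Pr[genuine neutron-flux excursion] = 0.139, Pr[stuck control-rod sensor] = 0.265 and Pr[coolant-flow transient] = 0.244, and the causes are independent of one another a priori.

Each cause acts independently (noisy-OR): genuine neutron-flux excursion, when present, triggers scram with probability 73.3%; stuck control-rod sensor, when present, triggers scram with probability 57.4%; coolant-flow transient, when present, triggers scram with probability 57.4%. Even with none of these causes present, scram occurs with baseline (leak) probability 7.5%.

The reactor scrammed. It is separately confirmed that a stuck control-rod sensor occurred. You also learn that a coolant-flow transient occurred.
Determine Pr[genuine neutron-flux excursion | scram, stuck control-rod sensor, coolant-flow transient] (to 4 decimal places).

Under noisy-OR, P(scram | causes) = 1 − (1−0.075)·∏(1−qᵢ) over the active causes.
For the numerator, keep only genuine neutron-flux excursion=true terms: 0.95518·0.139 = 0.132770
Denominator P(scram | stuck control-rod sensor, coolant-flow transient): 0.832135·0.861 + 0.95518·0.139 = 0.849238
Posterior = 0.132770 / 0.849238 ≈ 0.1563

Pr[genuine neutron-flux excursion | scram, stuck control-rod sensor, coolant-flow transient] ≈ 0.1563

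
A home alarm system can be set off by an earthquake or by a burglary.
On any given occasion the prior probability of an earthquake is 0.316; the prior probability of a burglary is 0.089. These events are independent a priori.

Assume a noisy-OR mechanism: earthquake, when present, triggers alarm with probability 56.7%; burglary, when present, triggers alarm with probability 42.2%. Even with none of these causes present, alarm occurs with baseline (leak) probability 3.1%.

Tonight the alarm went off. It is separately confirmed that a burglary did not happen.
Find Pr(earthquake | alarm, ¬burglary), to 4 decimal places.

Pr(earthquake | alarm, ¬burglary) ≈ 0.8964

Under noisy-OR, P(alarm | causes) = 1 − (1−0.031)·∏(1−qᵢ) over the active causes.
Weight on earthquake=true, given the evidence: 0.580423*0.316 = 0.183414
Denominator P(alarm | ¬burglary): 0.031*0.684 + 0.580423*0.316 = 0.204618
P(earthquake | alarm, ¬burglary) = 0.183414/0.204618 ≈ 0.8964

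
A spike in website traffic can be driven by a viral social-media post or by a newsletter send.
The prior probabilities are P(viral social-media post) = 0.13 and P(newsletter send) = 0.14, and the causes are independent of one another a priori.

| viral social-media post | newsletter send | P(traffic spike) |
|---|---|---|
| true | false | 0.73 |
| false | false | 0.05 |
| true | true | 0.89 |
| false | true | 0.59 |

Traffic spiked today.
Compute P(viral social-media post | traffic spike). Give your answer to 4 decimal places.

P(viral social-media post | traffic spike) ≈ 0.4723

For the numerator, keep only viral social-media post=true terms: 0.081614 + 0.016198 = 0.097812
The normalizing constant is 0.05×0.87×0.86 + 0.59×0.87×0.14 + 0.73×0.13×0.86 + 0.89×0.13×0.14 = 0.207084
Posterior = 0.097812 / 0.207084 ≈ 0.4723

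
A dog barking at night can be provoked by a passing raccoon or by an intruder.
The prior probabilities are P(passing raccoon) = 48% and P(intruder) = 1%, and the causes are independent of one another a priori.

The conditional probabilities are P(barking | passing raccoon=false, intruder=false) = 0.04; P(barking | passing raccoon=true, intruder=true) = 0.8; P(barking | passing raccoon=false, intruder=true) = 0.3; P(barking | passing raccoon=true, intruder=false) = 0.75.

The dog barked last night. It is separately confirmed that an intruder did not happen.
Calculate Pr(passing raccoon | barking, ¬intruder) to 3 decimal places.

By total probability over both values of passing raccoon:
  P(barking | ¬intruder) = 0.04*0.52 + 0.75*0.48
        = 0.020800 + 0.360000 = 0.380800
Configurations with passing raccoon contribute 0.360000, so
  P(passing raccoon | barking, ¬intruder) = 0.360000 / 0.380800 ≈ 0.945

Pr(passing raccoon | barking, ¬intruder) ≈ 0.945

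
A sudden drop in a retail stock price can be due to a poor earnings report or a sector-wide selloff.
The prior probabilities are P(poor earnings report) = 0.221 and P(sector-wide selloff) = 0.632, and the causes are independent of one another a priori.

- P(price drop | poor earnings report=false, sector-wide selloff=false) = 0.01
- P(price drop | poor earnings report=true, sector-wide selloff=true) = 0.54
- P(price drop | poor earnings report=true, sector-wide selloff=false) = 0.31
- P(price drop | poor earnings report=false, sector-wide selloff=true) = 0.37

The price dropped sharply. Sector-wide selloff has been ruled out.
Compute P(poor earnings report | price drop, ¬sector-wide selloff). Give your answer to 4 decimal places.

P(price drop | ¬sector-wide selloff) = 0.01×0.779 + 0.31×0.221 = 0.007790 + 0.068510 = 0.076300
The poor earnings report-present share is 0.31×0.221 = 0.068510.
So P(poor earnings report | price drop, ¬sector-wide selloff) = 0.068510/0.076300 ≈ 0.8979.

P(poor earnings report | price drop, ¬sector-wide selloff) ≈ 0.8979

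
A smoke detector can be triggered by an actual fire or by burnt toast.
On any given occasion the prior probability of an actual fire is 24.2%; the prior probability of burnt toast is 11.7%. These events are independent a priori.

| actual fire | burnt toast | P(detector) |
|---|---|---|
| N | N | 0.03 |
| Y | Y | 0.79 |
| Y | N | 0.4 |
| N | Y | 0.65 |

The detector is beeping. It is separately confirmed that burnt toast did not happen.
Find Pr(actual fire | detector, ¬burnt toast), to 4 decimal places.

Enumerate both values of actual fire and weight by the priors:
  P(detector | ¬burnt toast) = 0.03*0.758 + 0.4*0.242
        = 0.022740 + 0.096800 = 0.119540
Configurations with actual fire contribute 0.096800, so
  P(actual fire | detector, ¬burnt toast) = 0.096800 / 0.119540 ≈ 0.8098

Pr(actual fire | detector, ¬burnt toast) ≈ 0.8098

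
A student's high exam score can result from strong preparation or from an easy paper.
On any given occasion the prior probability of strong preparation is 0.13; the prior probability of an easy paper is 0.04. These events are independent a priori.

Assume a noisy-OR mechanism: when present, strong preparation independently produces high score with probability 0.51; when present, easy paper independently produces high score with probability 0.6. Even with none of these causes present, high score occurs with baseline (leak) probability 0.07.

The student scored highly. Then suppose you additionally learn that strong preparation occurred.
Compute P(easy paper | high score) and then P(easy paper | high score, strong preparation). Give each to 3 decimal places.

P(easy paper | high score) ≈ 0.171; P(easy paper | high score, strong preparation) ≈ 0.059

Under noisy-OR, P(high score | causes) = 1 − (1−0.07)·∏(1−qᵢ) over the active causes.
For the numerator, keep only easy paper=true terms: 0.021854 + 0.004252 = 0.026106
Normalizer over all consistent configurations: 0.07×0.87×0.96 + 0.628×0.87×0.04 + 0.5443×0.13×0.96 + 0.81772×0.13×0.04 = 0.152499
P(easy paper | high score) = 0.026106/0.152499 ≈ 0.171

Now also conditioning on strong preparation=true:
For the numerator, keep only easy paper=true terms: 0.81772·0.04 = 0.032709
Normalizer over all consistent configurations: 0.5443·0.96 + 0.81772·0.04 = 0.555237
P(easy paper | high score, strong preparation) = 0.032709/0.555237 ≈ 0.059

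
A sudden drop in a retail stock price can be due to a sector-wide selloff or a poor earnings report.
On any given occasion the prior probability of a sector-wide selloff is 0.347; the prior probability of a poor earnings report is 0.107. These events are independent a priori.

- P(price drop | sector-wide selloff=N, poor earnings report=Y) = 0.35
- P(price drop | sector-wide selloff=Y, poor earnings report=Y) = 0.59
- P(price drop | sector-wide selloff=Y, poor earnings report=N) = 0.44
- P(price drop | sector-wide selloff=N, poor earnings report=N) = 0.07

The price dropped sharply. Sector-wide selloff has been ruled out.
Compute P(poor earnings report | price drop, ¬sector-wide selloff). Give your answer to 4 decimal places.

P(poor earnings report | price drop, ¬sector-wide selloff) ≈ 0.3746

Sum P(price drop|·) weighted by the priors over both values of poor earnings report:
  P(price drop | ¬sector-wide selloff) = 0.07*0.893 + 0.35*0.107
        = 0.062510 + 0.037450 = 0.099960
Keeping only the poor earnings report-present terms gives 0.037450, so
  P(poor earnings report | price drop, ¬sector-wide selloff) = 0.037450 / 0.099960 ≈ 0.3746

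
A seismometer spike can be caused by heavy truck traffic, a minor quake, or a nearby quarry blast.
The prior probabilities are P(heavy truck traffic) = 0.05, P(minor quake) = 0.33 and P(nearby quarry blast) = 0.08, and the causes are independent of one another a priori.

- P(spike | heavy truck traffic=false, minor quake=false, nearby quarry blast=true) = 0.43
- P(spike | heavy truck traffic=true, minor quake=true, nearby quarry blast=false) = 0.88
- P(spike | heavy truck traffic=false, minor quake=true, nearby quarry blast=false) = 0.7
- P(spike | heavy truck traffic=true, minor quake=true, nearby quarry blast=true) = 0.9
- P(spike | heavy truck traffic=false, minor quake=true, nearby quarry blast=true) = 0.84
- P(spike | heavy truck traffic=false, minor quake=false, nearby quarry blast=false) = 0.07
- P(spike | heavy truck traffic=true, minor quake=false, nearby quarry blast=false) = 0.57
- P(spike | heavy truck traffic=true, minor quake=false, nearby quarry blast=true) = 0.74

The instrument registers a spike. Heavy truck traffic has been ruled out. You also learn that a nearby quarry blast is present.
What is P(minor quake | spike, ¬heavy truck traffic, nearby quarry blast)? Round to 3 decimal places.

P(minor quake | spike, ¬heavy truck traffic, nearby quarry blast) ≈ 0.490

P(spike | ¬heavy truck traffic, nearby quarry blast) = 0.43*0.67 + 0.84*0.33 = 0.288100 + 0.277200 = 0.565300
The minor quake-present share is 0.84*0.33 = 0.277200.
P(minor quake | spike, ¬heavy truck traffic, nearby quarry blast) = 0.277200 / 0.565300 ≈ 0.490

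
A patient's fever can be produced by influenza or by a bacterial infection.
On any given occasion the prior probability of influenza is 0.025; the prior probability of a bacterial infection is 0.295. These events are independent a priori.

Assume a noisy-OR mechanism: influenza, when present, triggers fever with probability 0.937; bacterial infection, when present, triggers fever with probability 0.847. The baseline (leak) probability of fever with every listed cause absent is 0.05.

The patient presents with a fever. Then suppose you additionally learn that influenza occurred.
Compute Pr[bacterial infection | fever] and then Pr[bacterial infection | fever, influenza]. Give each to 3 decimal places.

Pr[bacterial infection | fever] ≈ 0.832; Pr[bacterial infection | fever, influenza] ≈ 0.306

Under noisy-OR, P(fever | causes) = 1 − (1−0.05)·∏(1−qᵢ) over the active causes.
Sum P(fever|·) weighted by the priors over the 4 (influenza, bacterial infection) configurations:
  P(fever) = 0.05×0.975×0.705 + 0.85465×0.975×0.295 + 0.94015×0.025×0.705 + 0.990843×0.025×0.295
        = 0.034369 + 0.245819 + 0.016570 + 0.007307 = 0.304065
Configurations with bacterial infection contribute 0.253126, so
  P(bacterial infection | fever) = 0.253126 / 0.304065 ≈ 0.832

Now also conditioning on influenza=true:
Weight on bacterial infection=true, given the evidence: 0.990843·0.295 = 0.292299
Denominator P(fever | influenza): 0.94015·0.705 + 0.990843·0.295 = 0.955105
Posterior = 0.292299 / 0.955105 ≈ 0.306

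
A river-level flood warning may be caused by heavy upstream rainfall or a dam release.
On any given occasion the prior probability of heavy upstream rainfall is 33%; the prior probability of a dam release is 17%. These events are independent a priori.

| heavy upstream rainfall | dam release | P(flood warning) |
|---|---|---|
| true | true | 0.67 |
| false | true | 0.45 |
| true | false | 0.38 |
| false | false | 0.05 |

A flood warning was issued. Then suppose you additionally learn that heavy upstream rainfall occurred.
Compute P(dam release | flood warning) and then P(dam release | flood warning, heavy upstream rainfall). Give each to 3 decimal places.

P(dam release | flood warning) ≈ 0.402; P(dam release | flood warning, heavy upstream rainfall) ≈ 0.265

P(flood warning) = 0.05*0.67*0.83 + 0.45*0.67*0.17 + 0.38*0.33*0.83 + 0.67*0.33*0.17 = 0.027805 + 0.051255 + 0.104082 + 0.037587 = 0.220729
Restricting to configurations with dam release present: 0.051255 + 0.037587 = 0.088842.
Hence the posterior is 0.088842/0.220729 ≈ 0.402.

Now condition on the additional information:
Enumerate both values of dam release and weight by the priors:
  P(flood warning | heavy upstream rainfall) = 0.38×0.83 + 0.67×0.17
        = 0.315400 + 0.113900 = 0.429300
The terms with dam release present sum to 0.113900, so
  P(dam release | flood warning, heavy upstream rainfall) = 0.113900 / 0.429300 ≈ 0.265
Conditioning on heavy upstream rainfall lowers the posterior on dam release: the classic explaining-away effect in a common-effect structure.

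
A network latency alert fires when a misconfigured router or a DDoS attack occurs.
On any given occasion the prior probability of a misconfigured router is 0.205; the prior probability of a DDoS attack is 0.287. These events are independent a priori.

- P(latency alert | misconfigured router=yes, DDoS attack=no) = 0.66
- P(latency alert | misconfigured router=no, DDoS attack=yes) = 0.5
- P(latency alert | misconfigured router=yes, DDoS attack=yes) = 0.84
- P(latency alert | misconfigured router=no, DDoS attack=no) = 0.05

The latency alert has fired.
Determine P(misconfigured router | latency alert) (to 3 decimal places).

By total probability over the 4 (misconfigured router, DDoS attack) configurations:
  P(latency alert) = 0.05*0.795*0.713 + 0.5*0.795*0.287 + 0.66*0.205*0.713 + 0.84*0.205*0.287
        = 0.028342 + 0.114083 + 0.096469 + 0.049421 = 0.288315
Keeping only the misconfigured router-present terms gives 0.145890, so
  P(misconfigured router | latency alert) = 0.145890 / 0.288315 ≈ 0.506

P(misconfigured router | latency alert) ≈ 0.506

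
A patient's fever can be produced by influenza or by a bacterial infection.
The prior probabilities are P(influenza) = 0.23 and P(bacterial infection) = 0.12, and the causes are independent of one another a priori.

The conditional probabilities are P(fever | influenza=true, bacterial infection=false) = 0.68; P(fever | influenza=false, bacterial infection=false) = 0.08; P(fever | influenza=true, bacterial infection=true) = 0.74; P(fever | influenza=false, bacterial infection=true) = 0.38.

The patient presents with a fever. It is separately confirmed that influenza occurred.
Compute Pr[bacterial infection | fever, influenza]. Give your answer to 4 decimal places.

Pr[bacterial infection | fever, influenza] ≈ 0.1292

Sum P(fever|·) weighted by the priors over both values of bacterial infection:
  P(fever | influenza) = 0.68·0.88 + 0.74·0.12
        = 0.598400 + 0.088800 = 0.687200
Keeping only the bacterial infection-present terms gives 0.088800, so
  P(bacterial infection | fever, influenza) = 0.088800 / 0.687200 ≈ 0.1292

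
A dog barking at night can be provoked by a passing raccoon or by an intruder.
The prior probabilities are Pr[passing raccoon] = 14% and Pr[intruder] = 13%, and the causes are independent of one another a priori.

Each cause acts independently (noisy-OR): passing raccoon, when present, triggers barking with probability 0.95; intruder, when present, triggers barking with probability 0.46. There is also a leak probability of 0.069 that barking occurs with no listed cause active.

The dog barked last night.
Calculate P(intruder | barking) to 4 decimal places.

P(intruder | barking) ≈ 0.3042

Under noisy-OR, P(barking | causes) = 1 − (1−0.069)·∏(1−qᵢ) over the active causes.
P(barking) = 0.069×0.86×0.87 + 0.49726×0.86×0.13 + 0.95345×0.14×0.87 + 0.974863×0.14×0.13 = 0.051626 + 0.055594 + 0.116130 + 0.017743 = 0.241093
Of this, 0.073337 comes from 0.055594 + 0.017743 (the intruder=true cases).
P(intruder | barking) = 0.073337 / 0.241093 ≈ 0.3042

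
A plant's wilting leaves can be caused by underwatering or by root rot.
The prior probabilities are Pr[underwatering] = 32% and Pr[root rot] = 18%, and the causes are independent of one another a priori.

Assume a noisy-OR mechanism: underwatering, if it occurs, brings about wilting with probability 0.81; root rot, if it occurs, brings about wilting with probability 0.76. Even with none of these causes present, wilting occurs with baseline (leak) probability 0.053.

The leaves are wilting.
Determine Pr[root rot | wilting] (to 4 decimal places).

Under noisy-OR, P(wilting | causes) = 1 − (1−0.053)·∏(1−qᵢ) over the active causes.
P(wilting) = 0.053×0.68×0.82 + 0.77272×0.68×0.18 + 0.82007×0.32×0.82 + 0.956817×0.32×0.18 = 0.029553 + 0.094581 + 0.215186 + 0.055113 = 0.394433
The root rot-present share is 0.094581 + 0.055113 = 0.149694.
P(root rot | wilting) = 0.149694 / 0.394433 ≈ 0.3795

Pr[root rot | wilting] ≈ 0.3795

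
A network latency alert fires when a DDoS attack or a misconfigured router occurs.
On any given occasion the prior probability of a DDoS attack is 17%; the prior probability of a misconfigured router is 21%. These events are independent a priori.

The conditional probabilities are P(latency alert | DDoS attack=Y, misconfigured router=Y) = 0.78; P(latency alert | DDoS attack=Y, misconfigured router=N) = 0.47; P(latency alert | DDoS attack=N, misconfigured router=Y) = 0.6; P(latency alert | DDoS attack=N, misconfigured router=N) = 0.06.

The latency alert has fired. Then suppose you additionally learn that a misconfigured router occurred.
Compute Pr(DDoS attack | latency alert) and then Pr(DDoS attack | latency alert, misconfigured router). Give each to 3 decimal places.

P(latency alert) = 0.06*0.83*0.79 + 0.6*0.83*0.21 + 0.47*0.17*0.79 + 0.78*0.17*0.21 = 0.039342 + 0.104580 + 0.063121 + 0.027846 = 0.234889
Of this, 0.090967 comes from 0.063121 + 0.027846 (the DDoS attack=true cases).
Hence the posterior is 0.090967/0.234889 ≈ 0.387.

Now also conditioning on misconfigured router=true:
Enumerate both values of DDoS attack and weight by the priors:
  P(latency alert | misconfigured router) = 0.6·0.83 + 0.78·0.17
        = 0.498000 + 0.132600 = 0.630600
Keeping only the DDoS attack-present terms gives 0.132600, so
  P(DDoS attack | latency alert, misconfigured router) = 0.132600 / 0.630600 ≈ 0.210
This is intercausal reasoning (explaining away): once misconfigured router accounts for the latency alert, DDoS attack becomes less likely.

Pr(DDoS attack | latency alert) ≈ 0.387; Pr(DDoS attack | latency alert, misconfigured router) ≈ 0.210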